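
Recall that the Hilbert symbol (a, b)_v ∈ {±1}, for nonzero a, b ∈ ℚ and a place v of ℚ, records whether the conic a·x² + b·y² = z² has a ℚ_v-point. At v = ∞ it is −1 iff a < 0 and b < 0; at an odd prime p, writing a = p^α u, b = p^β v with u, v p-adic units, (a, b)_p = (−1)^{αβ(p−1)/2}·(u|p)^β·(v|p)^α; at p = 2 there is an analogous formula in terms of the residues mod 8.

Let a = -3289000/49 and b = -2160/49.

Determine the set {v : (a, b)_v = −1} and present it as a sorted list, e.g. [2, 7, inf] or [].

[3, 11, 13, inf]

(a, b) ≡ (-32890, -15) mod (ℚ^×)²; places V = {2, 3, 5, 7, 11, 13, 23, ∞}.
(a,b)_7: α=-2, u≡6; β=-2, v≡3 (mod 7); (6|7)=-1, (3|7)=-1; sign (−1)^0·-1^-2·-1^-2 = +1.
(a,b)_13: α=1, u≡11; β=0, v≡5 (mod 13); (11|13)=-1, (5|13)=-1; sign (−1)^0·-1^0·-1^1 = -1.
(a,b)_23: α=1, u≡20; β=0, v≡16 (mod 23); (20|23)=-1, (16|23)=+1; sign (−1)^0·-1^0·+1^1 = +1.
(a,b)_5: α=3, u≡2; β=1, v≡2 (mod 5); (2|5)=-1, (2|5)=-1; sign (−1)^0·-1^1·-1^3 = +1.
(a,b)_∞: sgn(-32890)=−, sgn(-15)=−, so -1.
(a,b)_11: α=1, u≡7; β=0, v≡8 (mod 11); (7|11)=-1, (8|11)=-1; sign (−1)^0·-1^0·-1^1 = -1.
(a,b)_2: α=3, β=4; u≡3, v≡1 (mod 8); ε(u)ε(v)=1·0, αω(v)=3·0, βω(u)=4·1; sum ≡ 0  ⇒  +1.
(a,b)_3: α=0, u≡2; β=3, v≡1 (mod 3); (2|3)=-1, (1|3)=+1; sign (−1)^0·-1^3·+1^0 = -1.
(-32890, -15 / ℚ) ramifies at {3, 11, 13, ∞}: a division algebra.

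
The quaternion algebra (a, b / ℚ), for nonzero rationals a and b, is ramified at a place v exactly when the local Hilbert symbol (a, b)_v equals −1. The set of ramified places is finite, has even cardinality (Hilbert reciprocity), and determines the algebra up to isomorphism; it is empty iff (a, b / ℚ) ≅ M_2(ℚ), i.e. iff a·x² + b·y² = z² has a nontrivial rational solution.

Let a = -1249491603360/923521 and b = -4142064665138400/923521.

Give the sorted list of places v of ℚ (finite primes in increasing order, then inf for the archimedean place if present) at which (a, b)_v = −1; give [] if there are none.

Mod squares: a ≡ -5610, b ≡ -286. Check v ∈ {∞, 2, 3, 5, 7, 11, 13, 17, 31, 41}.
v=2: v_2(a)=5, v_2(b)=5; units ≡ 3, 1 (mod 8); ε·ε+αω+βω = 1·0+5·0+5·1 ≡ 1  ⇒  (a,b)_2 = -1.
v=∞: -5610 < 0 and -286 < 0  ⇒  (a,b)_∞ = -1.
v=5: a=5^1·(≡3), b=5^2·(≡4) mod 5; (3|5)=-1, (4|5)=+1; (−1)^{1·2·2}·(-1)^2·(+1)^1 = +1.
v=13: a=13^2·(≡5), b=13^3·(≡1) mod 13; (5|13)=-1, (1|13)=+1; (−1)^{2·3·6}·(-1)^3·(+1)^2 = -1.
v=31: a=31^-4·(≡14), b=31^-4·(≡3) mod 31; (14|31)=+1, (3|31)=-1; (−1)^{-4·-4·15}·(+1)^-4·(-1)^-4 = +1.
v=11: a=11^1·(≡6), b=11^1·(≡2) mod 11; (6|11)=-1, (2|11)=-1; (−1)^{1·1·5}·(-1)^1·(-1)^1 = -1.
v=3: a=3^1·(≡2), b=3^2·(≡2) mod 3; (2|3)=-1, (2|3)=-1; (−1)^{1·2·1}·(-1)^2·(-1)^1 = -1.
v=7: a=7^2·(≡2), b=7^2·(≡1) mod 7; (2|7)=+1, (1|7)=+1; (−1)^{2·2·3}·(+1)^2·(+1)^2 = +1.
v=17: a=17^1·(≡7), b=17^2·(≡5) mod 17; (7|17)=-1, (5|17)=-1; (−1)^{1·2·8}·(-1)^2·(-1)^1 = -1.
v=41: a=41^2·(≡28), b=41^2·(≡37) mod 41; (28|41)=-1, (37|41)=+1; (−1)^{2·2·20}·(-1)^2·(+1)^2 = +1.
Ram(-5610, -286) = {2, 3, 11, 13, 17, ∞}; no ℚ_2-point on the conic.

[2, 3, 11, 13, 17, inf]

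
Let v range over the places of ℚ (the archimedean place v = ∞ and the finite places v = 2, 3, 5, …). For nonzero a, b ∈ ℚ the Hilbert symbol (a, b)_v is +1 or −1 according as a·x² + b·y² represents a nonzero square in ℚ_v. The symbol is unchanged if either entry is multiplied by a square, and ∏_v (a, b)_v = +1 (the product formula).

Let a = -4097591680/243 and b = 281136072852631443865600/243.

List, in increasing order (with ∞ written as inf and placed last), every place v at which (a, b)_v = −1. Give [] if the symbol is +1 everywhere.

(a, b) ≡ (-7410, 12558) mod (ℚ^×)²; places V = {2, 3, 5, 7, 13, 19, 23, ∞}.
(a,b)_∞: sgn(-7410)=−, sgn(12558)=+, so +1.
(a,b)_7: α=2, u≡5; β=5, v≡2 (mod 7); (5|7)=-1, (2|7)=+1; sign (−1)^0·-1^5·+1^2 = -1.
(a,b)_5: α=1, u≡3; β=2, v≡3 (mod 5); (3|5)=-1, (3|5)=-1; sign (−1)^0·-1^2·-1^1 = -1.
(a,b)_2: α=7, β=17; u≡7, v≡7 (mod 8); ε(u)ε(v)=1·1, αω(v)=7·0, βω(u)=17·0; sum ≡ 1  ⇒  -1.
(a,b)_3: α=-5, u≡2; β=-5, v≡1 (mod 3); (2|3)=-1, (1|3)=+1; sign (−1)^1·-1^-5·+1^-5 = +1.
(a,b)_13: α=1, u≡2; β=3, v≡10 (mod 13); (2|13)=-1, (10|13)=+1; sign (−1)^0·-1^3·+1^1 = -1.
(a,b)_23: α=2, u≡21; β=5, v≡21 (mod 23); (21|23)=-1, (21|23)=-1; sign (−1)^0·-1^5·-1^2 = -1.
(a,b)_19: α=1, u≡7; β=2, v≡8 (mod 19); (7|19)=+1, (8|19)=-1; sign (−1)^0·+1^2·-1^1 = -1.
(-7410, 12558 / ℚ) ramifies at {2, 5, 7, 13, 19, 23}: a division algebra.

[2, 5, 7, 13, 19, 23]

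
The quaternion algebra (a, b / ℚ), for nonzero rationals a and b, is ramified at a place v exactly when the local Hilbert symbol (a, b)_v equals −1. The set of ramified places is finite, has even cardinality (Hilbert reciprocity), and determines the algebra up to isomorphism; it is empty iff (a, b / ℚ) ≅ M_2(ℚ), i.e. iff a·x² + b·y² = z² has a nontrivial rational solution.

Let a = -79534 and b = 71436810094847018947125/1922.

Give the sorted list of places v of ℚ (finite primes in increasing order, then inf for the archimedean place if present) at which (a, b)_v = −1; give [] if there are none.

[2, 3, 11, 19]

Mod squares: a ≡ -79534, b ≡ 570570. Check v ∈ {∞, 2, 3, 5, 7, 11, 13, 19, 23, 31}.
v=23: a=23^1·(≡15), b=23^4·(≡3) mod 23; (15|23)=-1, (3|23)=+1; (−1)^{1·4·11}·(-1)^4·(+1)^1 = +1.
v=3: a=3^0·(≡2), b=3^7·(≡2) mod 3; (2|3)=-1, (2|3)=-1; (−1)^{0·7·1}·(-1)^7·(-1)^0 = -1.
v=13: a=13^1·(≡5), b=13^3·(≡2) mod 13; (5|13)=-1, (2|13)=-1; (−1)^{1·3·6}·(-1)^3·(-1)^1 = +1.
v=∞: -79534 < 0 and 570570 > 0  ⇒  (a,b)_∞ = +1.
v=7: a=7^1·(≡6), b=7^5·(≡4) mod 7; (6|7)=-1, (4|7)=+1; (−1)^{1·5·3}·(-1)^5·(+1)^1 = +1.
v=31: a=31^0·(≡12), b=31^-2·(≡17) mod 31; (12|31)=-1, (17|31)=-1; (−1)^{0·-2·15}·(-1)^-2·(-1)^0 = +1.
v=11: a=11^0·(≡7), b=11^3·(≡9) mod 11; (7|11)=-1, (9|11)=+1; (−1)^{0·3·5}·(-1)^3·(+1)^0 = -1.
v=5: a=5^0·(≡1), b=5^3·(≡1) mod 5; (1|5)=+1, (1|5)=+1; (−1)^{0·3·2}·(+1)^3·(+1)^0 = +1.
v=2: v_2(a)=1, v_2(b)=-1; units ≡ 1, 5 (mod 8); ε·ε+αω+βω = 0·0+1·1+-1·0 ≡ 1  ⇒  (a,b)_2 = -1.
v=19: a=19^1·(≡13), b=19^1·(≡10) mod 19; (13|19)=-1, (10|19)=-1; (−1)^{1·1·9}·(-1)^1·(-1)^1 = -1.
Ram(-79534, 570570) = {2, 3, 11, 19}; no ℚ_2-point on the conic.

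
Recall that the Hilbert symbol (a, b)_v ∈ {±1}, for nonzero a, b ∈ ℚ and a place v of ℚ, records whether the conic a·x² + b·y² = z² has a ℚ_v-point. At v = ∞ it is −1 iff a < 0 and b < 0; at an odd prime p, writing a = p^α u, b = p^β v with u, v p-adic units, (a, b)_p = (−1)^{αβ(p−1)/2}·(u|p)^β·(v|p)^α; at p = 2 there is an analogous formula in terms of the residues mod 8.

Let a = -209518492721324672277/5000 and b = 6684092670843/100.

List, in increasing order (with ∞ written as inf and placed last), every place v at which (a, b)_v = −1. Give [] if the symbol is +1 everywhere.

(a, b) ≡ (-47386, 3) mod (ℚ^×)²; places V = {2, 3, 5, 7, 19, 29, 43, ∞}.
(a,b)_5: α=-4, u≡1; β=-2, v≡2 (mod 5); (1|5)=+1, (2|5)=-1; sign (−1)^0·+1^-2·-1^-4 = +1.
(a,b)_19: α=3, u≡14; β=2, v≡2 (mod 19); (14|19)=-1, (2|19)=-1; sign (−1)^0·-1^2·-1^3 = -1.
(a,b)_3: α=8, u≡2; β=5, v≡1 (mod 3); (2|3)=-1, (1|3)=+1; sign (−1)^0·-1^5·+1^8 = -1.
(a,b)_∞: sgn(-47386)=−, sgn(3)=+, so +1.
(a,b)_2: α=-3, β=-2; u≡3, v≡3 (mod 8); ε(u)ε(v)=1·1, αω(v)=-3·1, βω(u)=-2·1; sum ≡ 0  ⇒  +1.
(a,b)_7: α=4, u≡1; β=2, v≡3 (mod 7); (1|7)=+1, (3|7)=-1; sign (−1)^0·+1^2·-1^4 = +1.
(a,b)_43: α=3, u≡1; β=2, v≡37 (mod 43); (1|43)=+1, (37|43)=-1; sign (−1)^0·+1^2·-1^3 = -1.
(a,b)_29: α=3, u≡17; β=2, v≡26 (mod 29); (17|29)=-1, (26|29)=-1; sign (−1)^0·-1^2·-1^3 = -1.
Ram(-47386, 3) = {3, 19, 29, 43}; no ℚ_3-point on the conic.

[3, 19, 29, 43]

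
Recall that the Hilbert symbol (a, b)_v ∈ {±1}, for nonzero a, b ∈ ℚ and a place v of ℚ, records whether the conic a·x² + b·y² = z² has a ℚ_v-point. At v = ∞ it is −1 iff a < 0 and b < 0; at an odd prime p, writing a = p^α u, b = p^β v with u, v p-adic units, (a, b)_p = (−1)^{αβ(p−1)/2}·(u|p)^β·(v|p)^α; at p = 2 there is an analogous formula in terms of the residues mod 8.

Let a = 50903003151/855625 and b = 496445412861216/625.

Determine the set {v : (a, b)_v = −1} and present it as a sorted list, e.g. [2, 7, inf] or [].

Mod squares: a ≡ 8151, b ≡ 114. Check v ∈ {∞, 2, 3, 5, 7, 11, 13, 17, 19, 37}.
v=37: a=37^-2·(≡10), b=37^0·(≡3) mod 37; (10|37)=+1, (3|37)=+1; (−1)^{-2·0·18}·(+1)^0·(+1)^-2 = +1.
v=3: a=3^3·(≡2), b=3^5·(≡2) mod 3; (2|3)=-1, (2|3)=-1; (−1)^{3·5·1}·(-1)^5·(-1)^3 = -1.
v=2: v_2(a)=0, v_2(b)=5; units ≡ 7, 1 (mod 8); ε·ε+αω+βω = 1·0+0·0+5·0 ≡ 0  ⇒  (a,b)_2 = +1.
v=19: a=19^1·(≡1), b=19^1·(≡9) mod 19; (1|19)=+1, (9|19)=+1; (−1)^{1·1·9}·(+1)^1·(+1)^1 = -1.
v=13: a=13^1·(≡10), b=13^4·(≡1) mod 13; (10|13)=+1, (1|13)=+1; (−1)^{1·4·6}·(+1)^4·(+1)^1 = +1.
v=17: a=17^2·(≡9), b=17^0·(≡11) mod 17; (9|17)=+1, (11|17)=-1; (−1)^{2·0·8}·(+1)^0·(-1)^2 = +1.
v=7: a=7^4·(≡5), b=7^6·(≡1) mod 7; (5|7)=-1, (1|7)=+1; (−1)^{4·6·3}·(-1)^6·(+1)^4 = +1.
v=∞: 8151 > 0 and 114 > 0  ⇒  (a,b)_∞ = +1.
v=11: a=11^1·(≡5), b=11^0·(≡3) mod 11; (5|11)=+1, (3|11)=+1; (−1)^{1·0·5}·(+1)^0·(+1)^1 = +1.
v=5: a=5^-4·(≡4), b=5^-4·(≡1) mod 5; (4|5)=+1, (1|5)=+1; (−1)^{-4·-4·2}·(+1)^-4·(+1)^-4 = +1.
Ram(8151, 114) = {3, 19}; no ℚ_3-point on the conic.

[3, 19]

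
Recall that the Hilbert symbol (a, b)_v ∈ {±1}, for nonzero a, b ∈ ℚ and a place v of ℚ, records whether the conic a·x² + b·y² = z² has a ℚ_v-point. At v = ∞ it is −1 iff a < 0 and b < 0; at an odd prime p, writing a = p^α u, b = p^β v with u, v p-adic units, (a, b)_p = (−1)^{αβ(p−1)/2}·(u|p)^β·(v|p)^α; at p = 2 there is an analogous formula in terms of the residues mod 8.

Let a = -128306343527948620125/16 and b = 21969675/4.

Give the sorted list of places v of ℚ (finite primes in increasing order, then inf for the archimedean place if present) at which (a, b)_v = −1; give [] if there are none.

[2, 5, 7, 13, 29, 37]

Mod squares: a ≡ -387205, b ≡ 97643. Check v ∈ {∞, 2, 3, 5, 7, 13, 23, 29, 37}.
v=3: a=3^4·(≡2), b=3^2·(≡2) mod 3; (2|3)=-1, (2|3)=-1; (−1)^{4·2·1}·(-1)^2·(-1)^4 = +1.
v=5: a=5^3·(≡4), b=5^2·(≡3) mod 5; (4|5)=+1, (3|5)=-1; (−1)^{3·2·2}·(+1)^2·(-1)^3 = -1.
v=2: v_2(a)=-4, v_2(b)=-2; units ≡ 3, 3 (mod 8); ε·ε+αω+βω = 1·1+-4·1+-2·1 ≡ 1  ⇒  (a,b)_2 = -1.
v=23: a=23^1·(≡2), b=23^0·(≡13) mod 23; (2|23)=+1, (13|23)=+1; (−1)^{1·0·11}·(+1)^0·(+1)^1 = +1.
v=13: a=13^3·(≡11), b=13^1·(≡10) mod 13; (11|13)=-1, (10|13)=+1; (−1)^{3·1·6}·(-1)^1·(+1)^3 = -1.
v=29: a=29^4·(≡10), b=29^1·(≡2) mod 29; (10|29)=-1, (2|29)=-1; (−1)^{4·1·14}·(-1)^1·(-1)^4 = -1.
v=7: a=7^1·(≡3), b=7^1·(≡3) mod 7; (3|7)=-1, (3|7)=-1; (−1)^{1·1·3}·(-1)^1·(-1)^1 = -1.
v=37: a=37^3·(≡6), b=37^1·(≡9) mod 37; (6|37)=-1, (9|37)=+1; (−1)^{3·1·18}·(-1)^1·(+1)^3 = -1.
v=∞: -387205 < 0 and 97643 > 0  ⇒  (a,b)_∞ = +1.
(-387205, 97643 / ℚ) ramifies at {2, 5, 7, 13, 29, 37}: a division algebra.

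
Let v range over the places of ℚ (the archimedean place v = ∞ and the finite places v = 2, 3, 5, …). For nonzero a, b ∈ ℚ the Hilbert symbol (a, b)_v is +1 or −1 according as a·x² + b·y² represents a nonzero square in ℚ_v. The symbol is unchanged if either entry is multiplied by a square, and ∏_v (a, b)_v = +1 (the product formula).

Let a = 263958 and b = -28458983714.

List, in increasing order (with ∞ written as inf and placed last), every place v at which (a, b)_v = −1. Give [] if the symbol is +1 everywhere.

Mod squares: a ≡ 263958, b ≡ -345506. Check v ∈ {∞, 2, 3, 7, 23, 29, 37, 41}.
v=2: v_2(a)=1, v_2(b)=1; units ≡ 3, 7 (mod 8); ε·ε+αω+βω = 1·1+1·0+1·1 ≡ 0  ⇒  (a,b)_2 = +1.
v=23: a=23^0·(≡10), b=23^1·(≡5) mod 23; (10|23)=-1, (5|23)=-1; (−1)^{0·1·11}·(-1)^1·(-1)^0 = -1.
v=29: a=29^1·(≡25), b=29^1·(≡16) mod 29; (25|29)=+1, (16|29)=+1; (−1)^{1·1·14}·(+1)^1·(+1)^1 = +1.
v=41: a=41^1·(≡1), b=41^2·(≡8) mod 41; (1|41)=+1, (8|41)=+1; (−1)^{1·2·20}·(+1)^2·(+1)^1 = +1.
v=7: a=7^0·(≡2), b=7^3·(≡6) mod 7; (2|7)=+1, (6|7)=-1; (−1)^{0·3·3}·(+1)^3·(-1)^0 = +1.
v=3: a=3^1·(≡2), b=3^0·(≡1) mod 3; (2|3)=-1, (1|3)=+1; (−1)^{1·0·1}·(-1)^0·(+1)^1 = +1.
v=37: a=37^1·(≡30), b=37^1·(≡13) mod 37; (30|37)=+1, (13|37)=-1; (−1)^{1·1·18}·(+1)^1·(-1)^1 = -1.
v=∞: 263958 > 0 and -345506 < 0  ⇒  (a,b)_∞ = +1.
|Ram(263958, -345506)| = 2, even; anisotropic at {23, 37}.

[23, 37]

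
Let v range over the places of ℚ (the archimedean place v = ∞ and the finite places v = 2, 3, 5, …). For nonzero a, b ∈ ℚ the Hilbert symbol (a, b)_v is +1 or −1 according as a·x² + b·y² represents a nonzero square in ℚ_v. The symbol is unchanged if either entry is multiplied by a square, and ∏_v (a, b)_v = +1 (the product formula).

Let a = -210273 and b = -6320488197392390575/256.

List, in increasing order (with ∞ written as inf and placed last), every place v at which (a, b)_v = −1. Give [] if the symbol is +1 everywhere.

(a, b) ≡ (-210273, -1363783) mod (ℚ^×)²; places V = {2, 3, 5, 7, 17, 19, 29, 31, 37, 41, 43, ∞}.
(a,b)_5: α=0, u≡2; β=2, v≡2 (mod 5); (2|5)=-1, (2|5)=-1; sign (−1)^0·-1^2·-1^0 = +1.
(a,b)_17: α=1, u≡7; β=2, v≡15 (mod 17); (7|17)=-1, (15|17)=+1; sign (−1)^0·-1^2·+1^1 = +1.
(a,b)_29: α=0, u≡6; β=1, v≡19 (mod 29); (6|29)=+1, (19|29)=-1; sign (−1)^0·+1^1·-1^0 = +1.
(a,b)_31: α=1, u≡6; β=3, v≡3 (mod 31); (6|31)=-1, (3|31)=-1; sign (−1)^1·-1^3·-1^1 = -1.
(a,b)_19: α=1, u≡10; β=2, v≡14 (mod 19); (10|19)=-1, (14|19)=-1; sign (−1)^0·-1^2·-1^1 = -1.
(a,b)_37: α=0, u≡35; β=1, v≡12 (mod 37); (35|37)=-1, (12|37)=+1; sign (−1)^0·-1^1·+1^0 = -1.
(a,b)_43: α=0, u≡40; β=2, v≡29 (mod 43); (40|43)=+1, (29|43)=-1; sign (−1)^0·+1^2·-1^0 = +1.
(a,b)_2: α=0, β=-8; u≡7, v≡1 (mod 8); ε(u)ε(v)=1·0, αω(v)=0·0, βω(u)=-8·0; sum ≡ 0  ⇒  +1.
(a,b)_3: α=1, u≡1; β=0, v≡2 (mod 3); (1|3)=+1, (2|3)=-1; sign (−1)^0·+1^0·-1^1 = -1.
(a,b)_7: α=1, u≡5; β=0, v≡5 (mod 7); (5|7)=-1, (5|7)=-1; sign (−1)^0·-1^0·-1^1 = -1.
(a,b)_41: α=0, u≡16; β=1, v≡38 (mod 41); (16|41)=+1, (38|41)=-1; sign (−1)^0·+1^1·-1^0 = +1.
(a,b)_∞: sgn(-210273)=−, sgn(-1363783)=−, so -1.
Ram(-210273, -1363783) = {3, 7, 19, 31, 37, ∞}; no ℚ_3-point on the conic.

[3, 7, 19, 31, 37, inf]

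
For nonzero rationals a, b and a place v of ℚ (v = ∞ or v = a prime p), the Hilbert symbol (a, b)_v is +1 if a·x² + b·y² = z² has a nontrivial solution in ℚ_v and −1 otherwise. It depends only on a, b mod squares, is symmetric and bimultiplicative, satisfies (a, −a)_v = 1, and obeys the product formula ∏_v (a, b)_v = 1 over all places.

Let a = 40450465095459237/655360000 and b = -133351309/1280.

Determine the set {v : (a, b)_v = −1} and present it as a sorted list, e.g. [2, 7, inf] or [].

[5, 23]

(a, b) ≡ (2093, -23345) mod (ℚ^×)²; places V = {2, 3, 5, 7, 13, 23, 29, ∞}.
(a,b)_∞: sgn(2093)=+, sgn(-23345)=−, so +1.
(a,b)_23: α=3, u≡11; β=1, v≡14 (mod 23); (11|23)=-1, (14|23)=-1; sign (−1)^1·-1^1·-1^3 = -1.
(a,b)_2: α=-20, β=-8; u≡5, v≡7 (mod 8); ε(u)ε(v)=0·1, αω(v)=-20·0, βω(u)=-8·1; sum ≡ 0  ⇒  +1.
(a,b)_7: α=1, u≡5; β=1, v≡2 (mod 7); (5|7)=-1, (2|7)=+1; sign (−1)^1·-1^1·+1^1 = +1.
(a,b)_5: α=-4, u≡2; β=-1, v≡1 (mod 5); (2|5)=-1, (1|5)=+1; sign (−1)^0·-1^-1·+1^-4 = -1.
(a,b)_13: α=7, u≡2; β=4, v≡4 (mod 13); (2|13)=-1, (4|13)=+1; sign (−1)^0·-1^4·+1^7 = +1.
(a,b)_29: α=2, u≡25; β=1, v≡16 (mod 29); (25|29)=+1, (16|29)=+1; sign (−1)^0·+1^1·+1^2 = +1.
(a,b)_3: α=2, u≡2; β=0, v≡1 (mod 3); (2|3)=-1, (1|3)=+1; sign (−1)^0·-1^0·+1^2 = +1.
|Ram(2093, -23345)| = 2, even; anisotropic at {5, 23}.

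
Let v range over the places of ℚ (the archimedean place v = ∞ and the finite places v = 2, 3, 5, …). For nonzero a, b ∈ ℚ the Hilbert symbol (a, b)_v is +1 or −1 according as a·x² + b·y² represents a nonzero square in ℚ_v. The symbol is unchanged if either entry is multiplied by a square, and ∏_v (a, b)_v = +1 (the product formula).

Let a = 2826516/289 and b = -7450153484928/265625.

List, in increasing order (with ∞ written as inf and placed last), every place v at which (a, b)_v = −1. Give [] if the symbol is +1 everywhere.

(a, b) ≡ (14421, -490314) mod (ℚ^×)²; places V = {2, 3, 5, 7, 11, 17, 19, 23, 41, ∞}.
(a,b)_23: α=1, u≡2; β=1, v≡12 (mod 23); (2|23)=+1, (12|23)=+1; sign (−1)^1·+1^1·+1^1 = -1.
(a,b)_7: α=2, u≡2; β=4, v≡4 (mod 7); (2|7)=+1, (4|7)=+1; sign (−1)^0·+1^4·+1^2 = +1.
(a,b)_41: α=0, u≡29; β=2, v≡18 (mod 41); (29|41)=-1, (18|41)=+1; sign (−1)^0·-1^2·+1^0 = +1.
(a,b)_3: α=1, u≡1; β=1, v≡2 (mod 3); (1|3)=+1, (2|3)=-1; sign (−1)^1·+1^1·-1^1 = +1.
(a,b)_17: α=-2, u≡11; β=-1, v≡10 (mod 17); (11|17)=-1, (10|17)=-1; sign (−1)^0·-1^-1·-1^-2 = -1.
(a,b)_19: α=1, u≡8; β=1, v≡13 (mod 19); (8|19)=-1, (13|19)=-1; sign (−1)^1·-1^1·-1^1 = -1.
(a,b)_∞: sgn(14421)=+, sgn(-490314)=−, so +1.
(a,b)_5: α=0, u≡4; β=-6, v≡1 (mod 5); (4|5)=+1, (1|5)=+1; sign (−1)^0·+1^-6·+1^0 = +1.
(a,b)_11: α=1, u≡6; β=1, v≡5 (mod 11); (6|11)=-1, (5|11)=+1; sign (−1)^1·-1^1·+1^1 = +1.
(a,b)_2: α=2, β=7; u≡5, v≡3 (mod 8); ε(u)ε(v)=0·1, αω(v)=2·1, βω(u)=7·1; sum ≡ 1  ⇒  -1.
|Ram(14421, -490314)| = 4, even; anisotropic at {2, 17, 19, 23}.

[2, 17, 19, 23]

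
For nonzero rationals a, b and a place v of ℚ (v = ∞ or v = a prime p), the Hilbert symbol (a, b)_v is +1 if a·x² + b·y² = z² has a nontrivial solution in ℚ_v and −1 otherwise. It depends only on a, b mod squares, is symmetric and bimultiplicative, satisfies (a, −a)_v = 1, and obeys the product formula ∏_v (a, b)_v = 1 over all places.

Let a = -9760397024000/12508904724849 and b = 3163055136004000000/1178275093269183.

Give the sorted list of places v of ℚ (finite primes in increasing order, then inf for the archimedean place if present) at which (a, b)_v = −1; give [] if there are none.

(a, b) ≡ (-35, 7) mod (ℚ^×)²; places V = {2, 3, 5, 7, 13, 19, 23, 37, 41, 43, ∞}.
(a,b)_37: α=-2, u≡13; β=-4, v≡12 (mod 37); (13|37)=-1, (12|37)=+1; sign (−1)^0·-1^-4·+1^-2 = +1.
(a,b)_13: α=-2, u≡3; β=-2, v≡11 (mod 13); (3|13)=+1, (11|13)=-1; sign (−1)^0·+1^-2·-1^-2 = +1.
(a,b)_23: α=2, u≡10; β=4, v≡22 (mod 23); (10|23)=-1, (22|23)=-1; sign (−1)^0·-1^4·-1^2 = +1.
(a,b)_19: α=-2, u≡2; β=0, v≡17 (mod 19); (2|19)=-1, (17|19)=+1; sign (−1)^0·-1^0·+1^-2 = +1.
(a,b)_41: α=2, u≡12; β=4, v≡38 (mod 41); (12|41)=-1, (38|41)=-1; sign (−1)^0·-1^4·-1^2 = +1.
(a,b)_5: α=3, u≡2; β=6, v≡2 (mod 5); (2|5)=-1, (2|5)=-1; sign (−1)^0·-1^6·-1^3 = -1.
(a,b)_7: α=3, u≡2; β=-1, v≡4 (mod 7); (2|7)=+1, (4|7)=+1; sign (−1)^1·+1^-1·+1^3 = -1.
(a,b)_3: α=-4, u≡1; β=-12, v≡1 (mod 3); (1|3)=+1, (1|3)=+1; sign (−1)^0·+1^-12·+1^-4 = +1.
(a,b)_43: α=-2, u≡28; β=0, v≡42 (mod 43); (28|43)=-1, (42|43)=-1; sign (−1)^0·-1^0·-1^-2 = +1.
(a,b)_2: α=8, β=8; u≡5, v≡7 (mod 8); ε(u)ε(v)=0·1, αω(v)=8·0, βω(u)=8·1; sum ≡ 0  ⇒  +1.
(a,b)_∞: sgn(-35)=−, sgn(7)=+, so +1.
Ram(-35, 7) = {5, 7}; no ℚ_5-point on the conic.

[5, 7]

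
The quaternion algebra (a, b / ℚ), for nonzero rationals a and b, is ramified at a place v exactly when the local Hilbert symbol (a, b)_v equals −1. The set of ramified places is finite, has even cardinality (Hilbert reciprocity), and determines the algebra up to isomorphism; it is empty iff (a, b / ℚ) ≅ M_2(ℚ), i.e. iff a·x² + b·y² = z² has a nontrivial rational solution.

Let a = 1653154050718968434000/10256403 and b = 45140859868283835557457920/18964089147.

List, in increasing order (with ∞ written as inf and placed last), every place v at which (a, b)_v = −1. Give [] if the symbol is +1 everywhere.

[3, 5, 7, 19]

(a, b) ≡ (41055, 10140585) mod (ℚ^×)²; places V = {2, 3, 5, 7, 13, 17, 19, 23, 43, ∞}.
(a,b)_17: α=1, u≡8; β=1, v≡15 (mod 17); (8|17)=+1, (15|17)=+1; sign (−1)^0·+1^1·+1^1 = +1.
(a,b)_∞: sgn(41055)=+, sgn(10140585)=+, so +1.
(a,b)_7: α=3, u≡5; β=1, v≡5 (mod 7); (5|7)=-1, (5|7)=-1; sign (−1)^1·-1^1·-1^3 = -1.
(a,b)_43: α=-4, u≡29; β=-6, v≡10 (mod 43); (29|43)=-1, (10|43)=+1; sign (−1)^0·-1^-6·+1^-4 = +1.
(a,b)_2: α=4, β=12; u≡7, v≡1 (mod 8); ε(u)ε(v)=1·0, αω(v)=4·0, βω(u)=12·0; sum ≡ 0  ⇒  +1.
(a,b)_3: α=-1, u≡2; β=-1, v≡2 (mod 3); (2|3)=-1, (2|3)=-1; sign (−1)^1·-1^-1·-1^-1 = -1.
(a,b)_23: α=5, u≡15; β=7, v≡18 (mod 23); (15|23)=-1, (18|23)=+1; sign (−1)^1·-1^7·+1^5 = +1.
(a,b)_13: α=2, u≡3; β=3, v≡6 (mod 13); (3|13)=+1, (6|13)=-1; sign (−1)^0·+1^3·-1^2 = +1.
(a,b)_5: α=3, u≡4; β=1, v≡2 (mod 5); (4|5)=+1, (2|5)=-1; sign (−1)^0·+1^1·-1^3 = -1.
(a,b)_19: α=4, u≡13; β=5, v≡1 (mod 19); (13|19)=-1, (1|19)=+1; sign (−1)^0·-1^5·+1^4 = -1.
Ram(41055, 10140585) = {3, 5, 7, 19}; no ℚ_3-point on the conic.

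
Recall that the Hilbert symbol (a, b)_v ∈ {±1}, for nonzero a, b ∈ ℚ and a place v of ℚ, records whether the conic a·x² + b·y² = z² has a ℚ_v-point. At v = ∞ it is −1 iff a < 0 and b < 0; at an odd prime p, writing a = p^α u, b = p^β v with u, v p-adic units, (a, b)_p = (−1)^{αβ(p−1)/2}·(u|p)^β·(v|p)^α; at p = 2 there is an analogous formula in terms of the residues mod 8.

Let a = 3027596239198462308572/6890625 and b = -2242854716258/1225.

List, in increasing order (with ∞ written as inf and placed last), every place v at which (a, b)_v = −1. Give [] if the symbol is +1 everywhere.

[2, 13]

(a, b) ≡ (599807, -57362) mod (ℚ^×)²; places V = {2, 3, 5, 7, 13, 19, 23, 29, 37, 43, ∞}.
(a,b)_19: α=2, u≡8; β=0, v≡8 (mod 19); (8|19)=-1, (8|19)=-1; sign (−1)^0·-1^0·-1^2 = +1.
(a,b)_37: α=3, u≡31; β=2, v≡9 (mod 37); (31|37)=-1, (9|37)=+1; sign (−1)^0·-1^2·+1^3 = +1.
(a,b)_13: α=7, u≡7; β=4, v≡5 (mod 13); (7|13)=-1, (5|13)=-1; sign (−1)^0·-1^4·-1^7 = -1.
(a,b)_5: α=-6, u≡2; β=-2, v≡3 (mod 5); (2|5)=-1, (3|5)=-1; sign (−1)^0·-1^-2·-1^-6 = +1.
(a,b)_7: α=-2, u≡3; β=-2, v≡3 (mod 7); (3|7)=-1, (3|7)=-1; sign (−1)^0·-1^-2·-1^-2 = +1.
(a,b)_43: α=1, u≡14; β=1, v≡3 (mod 43); (14|43)=+1, (3|43)=-1; sign (−1)^1·+1^1·-1^1 = +1.
(a,b)_23: α=2, u≡9; β=1, v≡8 (mod 23); (9|23)=+1, (8|23)=+1; sign (−1)^0·+1^1·+1^2 = +1.
(a,b)_2: α=2, β=1; u≡7, v≡7 (mod 8); ε(u)ε(v)=1·1, αω(v)=2·0, βω(u)=1·0; sum ≡ 1  ⇒  -1.
(a,b)_∞: sgn(599807)=+, sgn(-57362)=−, so +1.
(a,b)_3: α=-2, u≡2; β=0, v≡1 (mod 3); (2|3)=-1, (1|3)=+1; sign (−1)^0·-1^0·+1^-2 = +1.
(a,b)_29: α=1, u≡28; β=1, v≡4 (mod 29); (28|29)=+1, (4|29)=+1; sign (−1)^0·+1^1·+1^1 = +1.
Ram(599807, -57362) = {2, 13}; no ℚ_2-point on the conic.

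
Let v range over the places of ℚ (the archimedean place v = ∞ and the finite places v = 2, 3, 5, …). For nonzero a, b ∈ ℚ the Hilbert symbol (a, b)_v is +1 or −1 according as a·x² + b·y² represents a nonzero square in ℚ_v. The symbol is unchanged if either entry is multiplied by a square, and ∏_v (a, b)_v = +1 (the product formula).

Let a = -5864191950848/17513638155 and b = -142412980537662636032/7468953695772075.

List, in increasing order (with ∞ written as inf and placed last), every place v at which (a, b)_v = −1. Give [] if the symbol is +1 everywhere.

[7, inf]

Mod squares: a ≡ -15015, b ≡ -231. Check v ∈ {∞, 2, 3, 5, 7, 11, 13}.
v=∞: -15015 < 0 and -231 < 0  ⇒  (a,b)_∞ = -1.
v=5: a=5^-1·(≡2), b=5^-2·(≡1) mod 5; (2|5)=-1, (1|5)=+1; (−1)^{-1·-2·2}·(-1)^-2·(+1)^-1 = +1.
v=13: a=13^-3·(≡8), b=13^-4·(≡10) mod 13; (8|13)=-1, (10|13)=+1; (−1)^{-3·-4·6}·(-1)^-4·(+1)^-3 = +1.
v=2: v_2(a)=18, v_2(b)=30; units ≡ 1, 1 (mod 8); ε·ε+αω+βω = 0·0+18·0+30·0 ≡ 0  ⇒  (a,b)_2 = +1.
v=3: a=3^-13·(≡2), b=3^-21·(≡1) mod 3; (2|3)=-1, (1|3)=+1; (−1)^{-13·-21·1}·(-1)^-21·(+1)^-13 = +1.
v=7: a=7^5·(≡1), b=7^7·(≡4) mod 7; (1|7)=+1, (4|7)=+1; (−1)^{5·7·3}·(+1)^7·(+1)^5 = -1.
v=11: a=11^3·(≡7), b=11^5·(≡5) mod 11; (7|11)=-1, (5|11)=+1; (−1)^{3·5·5}·(-1)^5·(+1)^3 = +1.
(-15015, -231 / ℚ) ramifies at {7, ∞}: a division algebra.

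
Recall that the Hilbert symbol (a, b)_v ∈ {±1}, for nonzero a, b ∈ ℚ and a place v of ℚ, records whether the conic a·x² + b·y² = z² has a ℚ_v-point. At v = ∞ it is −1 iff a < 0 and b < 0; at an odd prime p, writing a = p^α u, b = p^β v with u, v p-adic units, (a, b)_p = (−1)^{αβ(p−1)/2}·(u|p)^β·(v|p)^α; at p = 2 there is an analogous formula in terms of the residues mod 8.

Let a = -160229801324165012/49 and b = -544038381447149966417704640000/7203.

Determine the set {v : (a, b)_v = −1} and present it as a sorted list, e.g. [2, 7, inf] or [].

(a, b) ≡ (-237677, -129642) mod (ℚ^×)²; places V = {2, 3, 5, 7, 11, 17, 19, 31, 41, ∞}.
(a,b)_31: α=3, u≡13; β=5, v≡13 (mod 31); (13|31)=-1, (13|31)=-1; sign (−1)^1·-1^5·-1^3 = -1.
(a,b)_19: α=2, u≡10; β=2, v≡2 (mod 19); (10|19)=-1, (2|19)=-1; sign (−1)^0·-1^2·-1^2 = +1.
(a,b)_11: α=1, u≡8; β=0, v≡1 (mod 11); (8|11)=-1, (1|11)=+1; sign (−1)^0·-1^0·+1^1 = +1.
(a,b)_41: α=3, u≡8; β=5, v≡21 (mod 41); (8|41)=+1, (21|41)=+1; sign (−1)^0·+1^5·+1^3 = +1.
(a,b)_∞: sgn(-237677)=−, sgn(-129642)=−, so -1.
(a,b)_5: α=0, u≡2; β=4, v≡2 (mod 5); (2|5)=-1, (2|5)=-1; sign (−1)^0·-1^4·-1^0 = +1.
(a,b)_17: α=3, u≡12; β=5, v≡12 (mod 17); (12|17)=-1, (12|17)=-1; sign (−1)^0·-1^5·-1^3 = +1.
(a,b)_2: α=2, β=9; u≡3, v≡3 (mod 8); ε(u)ε(v)=1·1, αω(v)=2·1, βω(u)=9·1; sum ≡ 0  ⇒  +1.
(a,b)_7: α=-2, u≡1; β=-4, v≡6 (mod 7); (1|7)=+1, (6|7)=-1; sign (−1)^0·+1^-4·-1^-2 = +1.
(a,b)_3: α=0, u≡1; β=-1, v≡1 (mod 3); (1|3)=+1, (1|3)=+1; sign (−1)^0·+1^-1·+1^0 = +1.
(-237677, -129642 / ℚ) ramifies at {31, ∞}: a division algebra.

[31, inf]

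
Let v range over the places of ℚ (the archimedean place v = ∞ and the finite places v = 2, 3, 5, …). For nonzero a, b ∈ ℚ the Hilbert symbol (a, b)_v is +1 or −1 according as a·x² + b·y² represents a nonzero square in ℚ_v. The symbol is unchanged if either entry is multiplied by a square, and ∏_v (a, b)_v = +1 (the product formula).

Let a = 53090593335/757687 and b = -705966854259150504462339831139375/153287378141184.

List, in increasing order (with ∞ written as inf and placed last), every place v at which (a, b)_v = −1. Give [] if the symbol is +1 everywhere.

[5, 7]

(a, b) ≡ (14105, -247) mod (ℚ^×)²; places V = {2, 3, 5, 7, 13, 19, 29, 31, 43, 47, 59, ∞}.
(a,b)_7: α=-3, u≡6; β=-6, v≡3 (mod 7); (6|7)=-1, (3|7)=-1; sign (−1)^0·-1^-6·-1^-3 = -1.
(a,b)_43: α=0, u≡10; β=4, v≡41 (mod 43); (10|43)=+1, (41|43)=+1; sign (−1)^0·+1^4·+1^0 = +1.
(a,b)_47: α=-2, u≡31; β=-2, v≡43 (mod 47); (31|47)=-1, (43|47)=-1; sign (−1)^0·-1^-2·-1^-2 = +1.
(a,b)_59: α=2, u≡17; β=4, v≡45 (mod 59); (17|59)=+1, (45|59)=+1; sign (−1)^0·+1^4·+1^2 = +1.
(a,b)_5: α=1, u≡1; β=4, v≡3 (mod 5); (1|5)=+1, (3|5)=-1; sign (−1)^0·+1^4·-1^1 = -1.
(a,b)_∞: sgn(14105)=+, sgn(-247)=−, so +1.
(a,b)_19: α=0, u≡17; β=1, v≡17 (mod 19); (17|19)=+1, (17|19)=+1; sign (−1)^0·+1^1·+1^0 = +1.
(a,b)_3: α=2, u≡2; β=-2, v≡2 (mod 3); (2|3)=-1, (2|3)=-1; sign (−1)^0·-1^-2·-1^2 = +1.
(a,b)_29: α=2, u≡17; β=4, v≡21 (mod 29); (17|29)=-1, (21|29)=-1; sign (−1)^0·-1^4·-1^2 = +1.
(a,b)_31: α=1, u≡22; β=4, v≡8 (mod 31); (22|31)=-1, (8|31)=+1; sign (−1)^0·-1^4·+1^1 = +1.
(a,b)_13: α=1, u≡6; β=3, v≡11 (mod 13); (6|13)=-1, (11|13)=-1; sign (−1)^0·-1^3·-1^1 = +1.
(a,b)_2: α=0, β=-16; u≡1, v≡1 (mod 8); ε(u)ε(v)=0·0, αω(v)=0·0, βω(u)=-16·0; sum ≡ 0  ⇒  +1.
Ram(14105, -247) = {5, 7}; no ℚ_5-point on the conic.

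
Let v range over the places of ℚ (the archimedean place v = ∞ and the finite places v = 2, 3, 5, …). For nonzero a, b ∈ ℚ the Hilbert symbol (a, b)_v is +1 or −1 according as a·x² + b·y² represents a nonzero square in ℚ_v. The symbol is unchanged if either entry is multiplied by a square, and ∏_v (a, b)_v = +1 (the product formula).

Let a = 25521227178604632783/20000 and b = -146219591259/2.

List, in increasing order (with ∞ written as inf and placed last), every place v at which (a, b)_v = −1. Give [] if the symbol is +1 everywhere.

[2, 17, 19, 29]

Mod squares: a ≡ 3016174, b ≡ -22678. Check v ∈ {∞, 2, 3, 5, 7, 11, 17, 19, 23, 29}.
v=7: a=7^1·(≡2), b=7^2·(≡2) mod 7; (2|7)=+1, (2|7)=+1; (−1)^{1·2·3}·(+1)^2·(+1)^1 = +1.
v=17: a=17^1·(≡11), b=17^1·(≡2) mod 17; (11|17)=-1, (2|17)=+1; (−1)^{1·1·8}·(-1)^1·(+1)^1 = -1.
v=2: v_2(a)=-5, v_2(b)=-1; units ≡ 7, 5 (mod 8); ε·ε+αω+βω = 1·0+-5·1+-1·0 ≡ 1  ⇒  (a,b)_2 = -1.
v=∞: 3016174 > 0 and -22678 < 0  ⇒  (a,b)_∞ = +1.
v=5: a=5^-4·(≡4), b=5^0·(≡3) mod 5; (4|5)=+1, (3|5)=-1; (−1)^{-4·0·2}·(+1)^0·(-1)^-4 = +1.
v=11: a=11^2·(≡10), b=11^0·(≡3) mod 11; (10|11)=-1, (3|11)=+1; (−1)^{2·0·5}·(-1)^0·(+1)^2 = +1.
v=23: a=23^1·(≡17), b=23^1·(≡1) mod 23; (17|23)=-1, (1|23)=+1; (−1)^{1·1·11}·(-1)^1·(+1)^1 = +1.
v=19: a=19^3·(≡9), b=19^2·(≡2) mod 19; (9|19)=+1, (2|19)=-1; (−1)^{3·2·9}·(+1)^2·(-1)^3 = -1.
v=29: a=29^1·(≡27), b=29^1·(≡28) mod 29; (27|29)=-1, (28|29)=+1; (−1)^{1·1·14}·(-1)^1·(+1)^1 = -1.
v=3: a=3^18·(≡1), b=3^6·(≡2) mod 3; (1|3)=+1, (2|3)=-1; (−1)^{18·6·1}·(+1)^6·(-1)^18 = +1.
|Ram(3016174, -22678)| = 4, even; anisotropic at {2, 17, 19, 29}.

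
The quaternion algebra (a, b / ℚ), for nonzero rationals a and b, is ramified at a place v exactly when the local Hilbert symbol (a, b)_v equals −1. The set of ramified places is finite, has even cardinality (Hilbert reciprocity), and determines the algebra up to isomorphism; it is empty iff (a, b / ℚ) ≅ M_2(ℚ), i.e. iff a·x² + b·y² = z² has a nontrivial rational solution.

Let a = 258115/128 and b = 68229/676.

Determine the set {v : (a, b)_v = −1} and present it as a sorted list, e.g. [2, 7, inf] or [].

Mod squares: a ≡ 1430, b ≡ 21. Check v ∈ {∞, 2, 3, 5, 7, 11, 13, 19}.
v=7: a=7^0·(≡2), b=7^1·(≡6) mod 7; (2|7)=+1, (6|7)=-1; (−1)^{0·1·3}·(+1)^1·(-1)^0 = +1.
v=5: a=5^1·(≡1), b=5^0·(≡4) mod 5; (1|5)=+1, (4|5)=+1; (−1)^{1·0·2}·(+1)^0·(+1)^1 = +1.
v=11: a=11^1·(≡5), b=11^0·(≡8) mod 11; (5|11)=+1, (8|11)=-1; (−1)^{1·0·5}·(+1)^0·(-1)^1 = -1.
v=19: a=19^2·(≡9), b=19^2·(≡12) mod 19; (9|19)=+1, (12|19)=-1; (−1)^{2·2·9}·(+1)^2·(-1)^2 = +1.
v=13: a=13^1·(≡11), b=13^-2·(≡11) mod 13; (11|13)=-1, (11|13)=-1; (−1)^{1·-2·6}·(-1)^-2·(-1)^1 = -1.
v=3: a=3^0·(≡2), b=3^3·(≡1) mod 3; (2|3)=-1, (1|3)=+1; (−1)^{0·3·1}·(-1)^3·(+1)^0 = -1.
v=2: v_2(a)=-7, v_2(b)=-2; units ≡ 3, 5 (mod 8); ε·ε+αω+βω = 1·0+-7·1+-2·1 ≡ 1  ⇒  (a,b)_2 = -1.
v=∞: 1430 > 0 and 21 > 0  ⇒  (a,b)_∞ = +1.
Ram(1430, 21) = {2, 3, 11, 13}; no ℚ_2-point on the conic.

[2, 3, 11, 13]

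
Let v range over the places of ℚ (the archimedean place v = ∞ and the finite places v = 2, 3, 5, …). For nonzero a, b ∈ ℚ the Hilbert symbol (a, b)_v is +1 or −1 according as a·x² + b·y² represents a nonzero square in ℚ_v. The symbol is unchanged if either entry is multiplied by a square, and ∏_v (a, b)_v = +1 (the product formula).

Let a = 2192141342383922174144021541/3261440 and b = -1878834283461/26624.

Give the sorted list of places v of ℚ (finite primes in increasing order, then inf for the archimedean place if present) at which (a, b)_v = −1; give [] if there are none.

(a, b) ≡ (4485, -193154) mod (ℚ^×)²; places V = {2, 3, 5, 7, 13, 17, 19, 23, 31, ∞}.
(a,b)_5: α=-1, u≡2; β=0, v≡1 (mod 5); (2|5)=-1, (1|5)=+1; sign (−1)^0·-1^0·+1^-1 = +1.
(a,b)_7: α=-2, u≡5; β=0, v≡4 (mod 7); (5|7)=-1, (4|7)=+1; sign (−1)^0·-1^0·+1^-2 = +1.
(a,b)_3: α=15, u≡1; β=6, v≡1 (mod 3); (1|3)=+1, (1|3)=+1; sign (−1)^0·+1^6·+1^15 = +1.
(a,b)_13: α=-1, u≡7; β=-1, v≡3 (mod 13); (7|13)=-1, (3|13)=+1; sign (−1)^0·-1^-1·+1^-1 = -1.
(a,b)_19: α=6, u≡16; β=3, v≡13 (mod 19); (16|19)=+1, (13|19)=-1; sign (−1)^0·+1^3·-1^6 = +1.
(a,b)_∞: sgn(4485)=+, sgn(-193154)=−, so +1.
(a,b)_31: α=4, u≡22; β=2, v≡9 (mod 31); (22|31)=-1, (9|31)=+1; sign (−1)^0·-1^2·+1^4 = +1.
(a,b)_2: α=-10, β=-11; u≡5, v≡7 (mod 8); ε(u)ε(v)=0·1, αω(v)=-10·0, βω(u)=-11·1; sum ≡ 1  ⇒  -1.
(a,b)_17: α=2, u≡14; β=1, v≡7 (mod 17); (14|17)=-1, (7|17)=-1; sign (−1)^0·-1^1·-1^2 = -1.
(a,b)_23: α=3, u≡11; β=1, v≡10 (mod 23); (11|23)=-1, (10|23)=-1; sign (−1)^1·-1^1·-1^3 = -1.
Ram(4485, -193154) = {2, 13, 17, 23}; no ℚ_2-point on the conic.

[2, 13, 17, 23]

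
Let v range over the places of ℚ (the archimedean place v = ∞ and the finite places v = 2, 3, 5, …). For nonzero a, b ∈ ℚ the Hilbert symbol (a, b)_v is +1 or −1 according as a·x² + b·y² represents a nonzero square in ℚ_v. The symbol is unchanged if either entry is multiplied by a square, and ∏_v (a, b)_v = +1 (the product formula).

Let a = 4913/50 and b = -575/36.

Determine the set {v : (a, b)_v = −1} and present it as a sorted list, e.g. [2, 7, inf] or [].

[17, 23]

(a, b) ≡ (34, -23) mod (ℚ^×)²; places V = {2, 3, 5, 17, 23, ∞}.
(a,b)_23: α=0, u≡15; β=1, v≡14 (mod 23); (15|23)=-1, (14|23)=-1; sign (−1)^0·-1^1·-1^0 = -1.
(a,b)_5: α=-2, u≡4; β=2, v≡2 (mod 5); (4|5)=+1, (2|5)=-1; sign (−1)^0·+1^2·-1^-2 = +1.
(a,b)_∞: sgn(34)=+, sgn(-23)=−, so +1.
(a,b)_3: α=0, u≡1; β=-2, v≡1 (mod 3); (1|3)=+1, (1|3)=+1; sign (−1)^0·+1^-2·+1^0 = +1.
(a,b)_2: α=-1, β=-2; u≡1, v≡1 (mod 8); ε(u)ε(v)=0·0, αω(v)=-1·0, βω(u)=-2·0; sum ≡ 0  ⇒  +1.
(a,b)_17: α=3, u≡16; β=0, v≡10 (mod 17); (16|17)=+1, (10|17)=-1; sign (−1)^0·+1^0·-1^3 = -1.
Ram(34, -23) = {17, 23}; no ℚ_17-point on the conic.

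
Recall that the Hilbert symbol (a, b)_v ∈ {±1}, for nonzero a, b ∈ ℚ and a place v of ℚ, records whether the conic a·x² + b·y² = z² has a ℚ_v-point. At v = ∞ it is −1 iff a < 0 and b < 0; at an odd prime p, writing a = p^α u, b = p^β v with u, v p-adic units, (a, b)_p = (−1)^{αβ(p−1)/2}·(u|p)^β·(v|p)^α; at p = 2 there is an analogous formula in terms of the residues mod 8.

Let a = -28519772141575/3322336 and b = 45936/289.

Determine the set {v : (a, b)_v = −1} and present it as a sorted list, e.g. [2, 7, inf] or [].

Mod squares: a ≡ -551122, b ≡ 319. Check v ∈ {∞, 2, 3, 5, 11, 13, 17, 29, 37, 41, 47}.
v=13: a=13^3·(≡3), b=13^0·(≡11) mod 13; (3|13)=+1, (11|13)=-1; (−1)^{3·0·6}·(+1)^0·(-1)^3 = -1.
v=47: a=47^-3·(≡21), b=47^0·(≡36) mod 47; (21|47)=+1, (36|47)=+1; (−1)^{-3·0·23}·(+1)^0·(+1)^-3 = +1.
v=41: a=41^1·(≡14), b=41^0·(≡8) mod 41; (14|41)=-1, (8|41)=+1; (−1)^{1·0·20}·(-1)^0·(+1)^1 = +1.
v=∞: -551122 < 0 and 319 > 0  ⇒  (a,b)_∞ = +1.
v=29: a=29^2·(≡1), b=29^1·(≡11) mod 29; (1|29)=+1, (11|29)=-1; (−1)^{2·1·14}·(+1)^1·(-1)^2 = +1.
v=3: a=3^0·(≡2), b=3^2·(≡1) mod 3; (2|3)=-1, (1|3)=+1; (−1)^{0·2·1}·(-1)^2·(+1)^0 = +1.
v=11: a=11^1·(≡3), b=11^1·(≡6) mod 11; (3|11)=+1, (6|11)=-1; (−1)^{1·1·5}·(+1)^1·(-1)^1 = +1.
v=2: v_2(a)=-5, v_2(b)=4; units ≡ 7, 7 (mod 8); ε·ε+αω+βω = 1·1+-5·0+4·0 ≡ 1  ⇒  (a,b)_2 = -1.
v=5: a=5^2·(≡2), b=5^0·(≡4) mod 5; (2|5)=-1, (4|5)=+1; (−1)^{2·0·2}·(-1)^0·(+1)^2 = +1.
v=17: a=17^0·(≡8), b=17^-2·(≡2) mod 17; (8|17)=+1, (2|17)=+1; (−1)^{0·-2·8}·(+1)^-2·(+1)^0 = +1.
v=37: a=37^2·(≡21), b=37^0·(≡29) mod 37; (21|37)=+1, (29|37)=-1; (−1)^{2·0·18}·(+1)^0·(-1)^2 = +1.
(-551122, 319 / ℚ) ramifies at {2, 13}: a division algebra.

[2, 13]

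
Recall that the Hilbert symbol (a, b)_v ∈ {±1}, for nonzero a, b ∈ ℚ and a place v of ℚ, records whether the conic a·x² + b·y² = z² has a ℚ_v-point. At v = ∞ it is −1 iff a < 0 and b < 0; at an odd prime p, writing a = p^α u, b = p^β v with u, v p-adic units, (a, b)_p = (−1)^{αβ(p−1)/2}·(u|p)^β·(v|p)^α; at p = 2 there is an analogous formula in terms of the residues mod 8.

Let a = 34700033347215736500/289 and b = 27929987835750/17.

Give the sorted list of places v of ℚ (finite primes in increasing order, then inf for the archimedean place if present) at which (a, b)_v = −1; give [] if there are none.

[2, 7, 13, 17]

(a, b) ≡ (1365, 24310) mod (ℚ^×)²; places V = {2, 3, 5, 7, 11, 13, 17, ∞}.
(a,b)_∞: sgn(1365)=+, sgn(24310)=+, so +1.
(a,b)_11: α=12, u≡5; β=7, v≡10 (mod 11); (5|11)=+1, (10|11)=-1; sign (−1)^0·+1^7·-1^12 = +1.
(a,b)_3: α=5, u≡2; β=2, v≡1 (mod 3); (2|3)=-1, (1|3)=+1; sign (−1)^0·-1^2·+1^5 = +1.
(a,b)_7: α=1, u≡3; β=2, v≡3 (mod 7); (3|7)=-1, (3|7)=-1; sign (−1)^0·-1^2·-1^1 = -1.
(a,b)_13: α=1, u≡9; β=1, v≡5 (mod 13); (9|13)=+1, (5|13)=-1; sign (−1)^0·+1^1·-1^1 = -1.
(a,b)_2: α=2, β=1; u≡5, v≡3 (mod 8); ε(u)ε(v)=0·1, αω(v)=2·1, βω(u)=1·1; sum ≡ 1  ⇒  -1.
(a,b)_5: α=3, u≡3; β=3, v≡3 (mod 5); (3|5)=-1, (3|5)=-1; sign (−1)^0·-1^3·-1^3 = +1.
(a,b)_17: α=-2, u≡10; β=-1, v≡8 (mod 17); (10|17)=-1, (8|17)=+1; sign (−1)^0·-1^-1·+1^-2 = -1.
(1365, 24310 / ℚ) ramifies at {2, 7, 13, 17}: a division algebra.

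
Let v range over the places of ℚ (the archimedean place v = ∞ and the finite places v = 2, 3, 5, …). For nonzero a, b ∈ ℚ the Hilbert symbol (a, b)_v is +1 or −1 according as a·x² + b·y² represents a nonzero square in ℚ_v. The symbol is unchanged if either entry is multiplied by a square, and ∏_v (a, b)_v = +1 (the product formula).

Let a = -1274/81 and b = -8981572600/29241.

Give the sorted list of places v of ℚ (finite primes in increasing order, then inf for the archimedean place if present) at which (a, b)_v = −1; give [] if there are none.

[2, 11, 29, inf]

Mod squares: a ≡ -26, b ≡ -10846. Check v ∈ {∞, 2, 3, 5, 7, 11, 13, 17, 19, 29}.
v=∞: -26 < 0 and -10846 < 0  ⇒  (a,b)_∞ = -1.
v=29: a=29^0·(≡19), b=29^1·(≡21) mod 29; (19|29)=-1, (21|29)=-1; (−1)^{0·1·14}·(-1)^1·(-1)^0 = -1.
v=17: a=17^0·(≡4), b=17^1·(≡2) mod 17; (4|17)=+1, (2|17)=+1; (−1)^{0·1·8}·(+1)^1·(+1)^0 = +1.
v=11: a=11^0·(≡6), b=11^1·(≡1) mod 11; (6|11)=-1, (1|11)=+1; (−1)^{0·1·5}·(-1)^1·(+1)^0 = -1.
v=3: a=3^-4·(≡1), b=3^-4·(≡2) mod 3; (1|3)=+1, (2|3)=-1; (−1)^{-4·-4·1}·(+1)^-4·(-1)^-4 = +1.
v=13: a=13^1·(≡2), b=13^2·(≡1) mod 13; (2|13)=-1, (1|13)=+1; (−1)^{1·2·6}·(-1)^2·(+1)^1 = +1.
v=19: a=19^0·(≡15), b=19^-2·(≡10) mod 19; (15|19)=-1, (10|19)=-1; (−1)^{0·-2·9}·(-1)^-2·(-1)^0 = +1.
v=2: v_2(a)=1, v_2(b)=3; units ≡ 3, 1 (mod 8); ε·ε+αω+βω = 1·0+1·0+3·1 ≡ 1  ⇒  (a,b)_2 = -1.
v=5: a=5^0·(≡1), b=5^2·(≡1) mod 5; (1|5)=+1, (1|5)=+1; (−1)^{0·2·2}·(+1)^2·(+1)^0 = +1.
v=7: a=7^2·(≡4), b=7^2·(≡4) mod 7; (4|7)=+1, (4|7)=+1; (−1)^{2·2·3}·(+1)^2·(+1)^2 = +1.
Ram(-26, -10846) = {2, 11, 29, ∞}; no ℚ_2-point on the conic.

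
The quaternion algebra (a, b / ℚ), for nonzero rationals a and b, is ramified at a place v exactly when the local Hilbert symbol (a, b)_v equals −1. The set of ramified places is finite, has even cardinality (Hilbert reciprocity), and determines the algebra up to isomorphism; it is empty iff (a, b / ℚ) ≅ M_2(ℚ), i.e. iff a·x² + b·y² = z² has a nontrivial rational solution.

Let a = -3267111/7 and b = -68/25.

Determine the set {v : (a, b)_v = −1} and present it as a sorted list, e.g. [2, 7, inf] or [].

Mod squares: a ≡ -10353, b ≡ -17. Check v ∈ {∞, 2, 3, 5, 7, 17, 29, 47}.
v=47: a=47^2·(≡17), b=47^0·(≡33) mod 47; (17|47)=+1, (33|47)=-1; (−1)^{2·0·23}·(+1)^0·(-1)^2 = +1.
v=∞: -10353 < 0 and -17 < 0  ⇒  (a,b)_∞ = -1.
v=3: a=3^1·(≡2), b=3^0·(≡1) mod 3; (2|3)=-1, (1|3)=+1; (−1)^{1·0·1}·(-1)^0·(+1)^1 = +1.
v=29: a=29^1·(≡5), b=29^0·(≡17) mod 29; (5|29)=+1, (17|29)=-1; (−1)^{1·0·14}·(+1)^0·(-1)^1 = -1.
v=2: v_2(a)=0, v_2(b)=2; units ≡ 7, 7 (mod 8); ε·ε+αω+βω = 1·1+0·0+2·0 ≡ 1  ⇒  (a,b)_2 = -1.
v=17: a=17^1·(≡10), b=17^1·(≡8) mod 17; (10|17)=-1, (8|17)=+1; (−1)^{1·1·8}·(-1)^1·(+1)^1 = -1.
v=7: a=7^-1·(≡6), b=7^0·(≡4) mod 7; (6|7)=-1, (4|7)=+1; (−1)^{-1·0·3}·(-1)^0·(+1)^-1 = +1.
v=5: a=5^0·(≡2), b=5^-2·(≡2) mod 5; (2|5)=-1, (2|5)=-1; (−1)^{0·-2·2}·(-1)^-2·(-1)^0 = +1.
(-10353, -17 / ℚ) ramifies at {2, 17, 29, ∞}: a division algebra.

[2, 17, 29, inf]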